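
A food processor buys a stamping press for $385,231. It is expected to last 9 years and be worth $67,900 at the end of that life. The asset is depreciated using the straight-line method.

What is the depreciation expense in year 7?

Depreciable base = $385,231 − $67,900 = $317,331.
Annual expense = $317,331 / 9 = $35,259.

$35,259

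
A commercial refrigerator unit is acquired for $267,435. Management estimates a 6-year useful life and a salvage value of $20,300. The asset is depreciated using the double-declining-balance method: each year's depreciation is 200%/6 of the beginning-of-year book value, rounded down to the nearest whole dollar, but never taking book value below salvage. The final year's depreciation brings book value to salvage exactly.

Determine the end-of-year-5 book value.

$35,218

Depreciable base = $267,435 − $20,300 = $247,135.
Year 1: ⌊$267,435 × 200%/6⌋ = $89,145. Book value $178,290.
Year 2: ⌊$178,290 × 200%/6⌋ = $59,430. Book value $118,860.
Year 3: ⌊$118,860 × 200%/6⌋ = $39,620. Book value $79,240.
Year 4: ⌊$79,240 × 200%/6⌋ = $26,413. Book value $52,827.
Year 5: ⌊$52,827 × 200%/6⌋ = $17,609. Book value $35,218.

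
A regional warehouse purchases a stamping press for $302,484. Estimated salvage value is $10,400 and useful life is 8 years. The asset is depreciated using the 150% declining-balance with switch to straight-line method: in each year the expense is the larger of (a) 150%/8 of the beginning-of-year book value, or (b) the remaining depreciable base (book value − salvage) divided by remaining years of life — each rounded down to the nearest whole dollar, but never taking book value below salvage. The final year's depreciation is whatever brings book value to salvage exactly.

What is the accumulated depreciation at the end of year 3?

$140,237

Depreciable base = $302,484 − $10,400 = $292,084.
Year 1: DB = ⌊$302,484 × 150%/8⌋ = $56,715; SL = ⌊$292,084/8⌋ = $36,510 → take DB $56,715. Book value $245,769.
Year 2: DB = ⌊$245,769 × 150%/8⌋ = $46,081; SL = ⌊$235,369/7⌋ = $33,624 → take DB $46,081. Book value $199,688.
Year 3: DB = ⌊$199,688 × 150%/8⌋ = $37,441; SL = ⌊$189,288/6⌋ = $31,548 → take DB $37,441. Book value $162,247.
Accumulated through year 3 = $302,484 − $162,247 = $140,237.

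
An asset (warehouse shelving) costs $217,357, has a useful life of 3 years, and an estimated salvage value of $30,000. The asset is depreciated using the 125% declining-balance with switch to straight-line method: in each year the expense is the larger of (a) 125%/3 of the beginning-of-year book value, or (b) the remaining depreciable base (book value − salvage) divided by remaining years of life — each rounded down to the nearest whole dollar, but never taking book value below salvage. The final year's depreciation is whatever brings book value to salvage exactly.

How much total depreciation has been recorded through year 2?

Depreciable base = $217,357 − $30,000 = $187,357.
Year 1: DB = ⌊$217,357 × 125%/3⌋ = $90,565; SL = ⌊$187,357/3⌋ = $62,452 → take DB $90,565. Book value $126,792.
Year 2: DB = ⌊$126,792 × 125%/3⌋ = $52,830; SL = ⌊$96,792/2⌋ = $48,396 → take DB $52,830. Book value $73,962.
Accumulated through year 2 = $217,357 − $73,962 = $143,395.

$143,395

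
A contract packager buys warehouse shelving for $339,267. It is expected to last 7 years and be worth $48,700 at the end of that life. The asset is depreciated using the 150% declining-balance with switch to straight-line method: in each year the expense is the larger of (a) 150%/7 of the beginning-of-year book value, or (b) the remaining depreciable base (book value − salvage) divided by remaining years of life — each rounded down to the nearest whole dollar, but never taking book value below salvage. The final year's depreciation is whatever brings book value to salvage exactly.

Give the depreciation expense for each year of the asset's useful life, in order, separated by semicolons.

Depreciable base = $339,267 − $48,700 = $290,567.
Year 1: DB = ⌊$339,267 × 150%/7⌋ = $72,700; SL = ⌊$290,567/7⌋ = $41,509 → take DB $72,700. Book value $266,567.
Year 2: DB = ⌊$266,567 × 150%/7⌋ = $57,121; SL = ⌊$217,867/6⌋ = $36,311 → take DB $57,121. Book value $209,446.
Year 3: DB = ⌊$209,446 × 150%/7⌋ = $44,881; SL = ⌊$160,746/5⌋ = $32,149 → take DB $44,881. Book value $164,565.
Year 4: DB = ⌊$164,565 × 150%/7⌋ = $35,263; SL = ⌊$115,865/4⌋ = $28,966 → take DB $35,263. Book value $129,302.
Year 5: DB = ⌊$129,302 × 150%/7⌋ = $27,707; SL = ⌊$80,602/3⌋ = $26,867 → take DB $27,707. Book value $101,595.
Year 6: DB = ⌊$101,595 × 150%/7⌋ = $21,770; SL = ⌊$52,895/2⌋ = $26,447 → take SL $26,447. Book value $75,148.
Year 7 (final): $75,148 − $48,700 = $26,448. Book value $48,700.

$72,700; $57,121; $44,881; $35,263; $27,707; $26,447; $26,448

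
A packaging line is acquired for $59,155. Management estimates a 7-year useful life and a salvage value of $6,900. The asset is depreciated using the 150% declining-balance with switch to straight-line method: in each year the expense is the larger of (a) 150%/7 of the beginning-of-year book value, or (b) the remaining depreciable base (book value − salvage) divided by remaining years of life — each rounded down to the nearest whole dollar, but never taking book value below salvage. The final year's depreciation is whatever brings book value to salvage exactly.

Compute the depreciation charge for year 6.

Depreciable base = $59,155 − $6,900 = $52,255.
Year 1: DB = ⌊$59,155 × 150%/7⌋ = $12,676; SL = ⌊$52,255/7⌋ = $7,465 → take DB $12,676. Book value $46,479.
Year 2: DB = ⌊$46,479 × 150%/7⌋ = $9,959; SL = ⌊$39,579/6⌋ = $6,596 → take DB $9,959. Book value $36,520.
Year 3: DB = ⌊$36,520 × 150%/7⌋ = $7,825; SL = ⌊$29,620/5⌋ = $5,924 → take DB $7,825. Book value $28,695.
Year 4: DB = ⌊$28,695 × 150%/7⌋ = $6,148; SL = ⌊$21,795/4⌋ = $5,448 → take DB $6,148. Book value $22,547.
Year 5: DB = ⌊$22,547 × 150%/7⌋ = $4,831; SL = ⌊$15,647/3⌋ = $5,215 → take SL $5,215. Book value $17,332.
Year 6: DB = ⌊$17,332 × 150%/7⌋ = $3,714; SL = ⌊$10,432/2⌋ = $5,216 → take SL $5,216. Book value $12,116.

$5,216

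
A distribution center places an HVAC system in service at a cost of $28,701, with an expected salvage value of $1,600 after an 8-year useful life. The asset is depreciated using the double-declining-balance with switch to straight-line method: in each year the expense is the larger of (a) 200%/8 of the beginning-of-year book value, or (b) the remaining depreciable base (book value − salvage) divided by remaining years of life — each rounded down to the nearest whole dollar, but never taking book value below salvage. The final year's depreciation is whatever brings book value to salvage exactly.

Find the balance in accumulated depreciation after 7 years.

$25,363

Depreciable base = $28,701 − $1,600 = $27,101.
Year 1: DB = ⌊$28,701 × 200%/8⌋ = $7,175; SL = ⌊$27,101/8⌋ = $3,387 → take DB $7,175. Book value $21,526.
Year 2: DB = ⌊$21,526 × 200%/8⌋ = $5,381; SL = ⌊$19,926/7⌋ = $2,846 → take DB $5,381. Book value $16,145.
Year 3: DB = ⌊$16,145 × 200%/8⌋ = $4,036; SL = ⌊$14,545/6⌋ = $2,424 → take DB $4,036. Book value $12,109.
Year 4: DB = ⌊$12,109 × 200%/8⌋ = $3,027; SL = ⌊$10,509/5⌋ = $2,101 → take DB $3,027. Book value $9,082.
Year 5: DB = ⌊$9,082 × 200%/8⌋ = $2,270; SL = ⌊$7,482/4⌋ = $1,870 → take DB $2,270. Book value $6,812.
Year 6: DB = ⌊$6,812 × 200%/8⌋ = $1,703; SL = ⌊$5,212/3⌋ = $1,737 → take SL $1,737. Book value $5,075.
Year 7: DB = ⌊$5,075 × 200%/8⌋ = $1,268; SL = ⌊$3,475/2⌋ = $1,737 → take SL $1,737. Book value $3,338.
Accumulated through year 7 = $28,701 − $3,338 = $25,363.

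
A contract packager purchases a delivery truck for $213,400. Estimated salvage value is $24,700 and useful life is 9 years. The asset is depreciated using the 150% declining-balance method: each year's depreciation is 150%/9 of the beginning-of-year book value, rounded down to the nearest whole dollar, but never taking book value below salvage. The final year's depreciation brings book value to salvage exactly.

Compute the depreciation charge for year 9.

$24,932

Depreciable base = $213,400 − $24,700 = $188,700.
Year 1: ⌊$213,400 × 150%/9⌋ = $35,566. Book value $177,834.
Year 2: ⌊$177,834 × 150%/9⌋ = $29,639. Book value $148,195.
Year 3: ⌊$148,195 × 150%/9⌋ = $24,699. Book value $123,496.
Year 4: ⌊$123,496 × 150%/9⌋ = $20,582. Book value $102,914.
Year 5: ⌊$102,914 × 150%/9⌋ = $17,152. Book value $85,762.
Year 6: ⌊$85,762 × 150%/9⌋ = $14,293. Book value $71,469.
Year 7: ⌊$71,469 × 150%/9⌋ = $11,911. Book value $59,558.
Year 8: ⌊$59,558 × 150%/9⌋ = $9,926. Book value $49,632.
Year 9 (final): $49,632 − $24,700 = $24,932. Book value $24,700.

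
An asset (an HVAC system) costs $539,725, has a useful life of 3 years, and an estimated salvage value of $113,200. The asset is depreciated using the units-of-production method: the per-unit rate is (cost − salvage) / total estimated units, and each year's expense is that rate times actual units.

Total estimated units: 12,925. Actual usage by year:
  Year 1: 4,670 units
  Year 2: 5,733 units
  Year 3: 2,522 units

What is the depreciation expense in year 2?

Depreciable base = $539,725 − $113,200 = $426,525.
Rate = $426,525 / 12,925 units = $33 per unit.
Year 1: 4,670 × $33 = $154,110. Book value $385,615.
Year 2: 5,733 × $33 = $189,189. Book value $196,426.

$189,189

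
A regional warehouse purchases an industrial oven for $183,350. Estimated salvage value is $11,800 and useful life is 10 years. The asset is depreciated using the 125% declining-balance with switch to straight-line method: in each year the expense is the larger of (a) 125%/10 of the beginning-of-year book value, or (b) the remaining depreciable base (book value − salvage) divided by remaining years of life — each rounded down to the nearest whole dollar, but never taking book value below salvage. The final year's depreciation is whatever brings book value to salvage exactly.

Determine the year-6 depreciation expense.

$15,861

Depreciable base = $183,350 − $11,800 = $171,550.
Year 1: DB = ⌊$183,350 × 125%/10⌋ = $22,918; SL = ⌊$171,550/10⌋ = $17,155 → take DB $22,918. Book value $160,432.
Year 2: DB = ⌊$160,432 × 125%/10⌋ = $20,054; SL = ⌊$148,632/9⌋ = $16,514 → take DB $20,054. Book value $140,378.
Year 3: DB = ⌊$140,378 × 125%/10⌋ = $17,547; SL = ⌊$128,578/8⌋ = $16,072 → take DB $17,547. Book value $122,831.
Year 4: DB = ⌊$122,831 × 125%/10⌋ = $15,353; SL = ⌊$111,031/7⌋ = $15,861 → take SL $15,861. Book value $106,970.
Year 5: DB = ⌊$106,970 × 125%/10⌋ = $13,371; SL = ⌊$95,170/6⌋ = $15,861 → take SL $15,861. Book value $91,109.
Year 6: DB = ⌊$91,109 × 125%/10⌋ = $11,388; SL = ⌊$79,309/5⌋ = $15,861 → take SL $15,861. Book value $75,248.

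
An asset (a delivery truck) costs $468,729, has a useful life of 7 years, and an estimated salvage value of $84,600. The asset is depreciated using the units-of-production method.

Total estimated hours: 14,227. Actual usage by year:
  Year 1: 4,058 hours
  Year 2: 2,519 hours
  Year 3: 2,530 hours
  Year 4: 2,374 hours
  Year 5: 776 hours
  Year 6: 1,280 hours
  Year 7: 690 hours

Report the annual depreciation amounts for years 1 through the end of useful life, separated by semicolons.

$109,566; $68,013; $68,310; $64,098; $20,952; $34,560; $18,630

Depreciable base = $468,729 − $84,600 = $384,129.
Rate = $384,129 / 14,227 hours = $27 per hour.
Year 1: 4,058 × $27 = $109,566. Book value $359,163.
Year 2: 2,519 × $27 = $68,013. Book value $291,150.
Year 3: 2,530 × $27 = $68,310. Book value $222,840.
Year 4: 2,374 × $27 = $64,098. Book value $158,742.
Year 5: 776 × $27 = $20,952. Book value $137,790.
Year 6: 1,280 × $27 = $34,560. Book value $103,230.
Year 7: 690 × $27 = $18,630. Book value $84,600.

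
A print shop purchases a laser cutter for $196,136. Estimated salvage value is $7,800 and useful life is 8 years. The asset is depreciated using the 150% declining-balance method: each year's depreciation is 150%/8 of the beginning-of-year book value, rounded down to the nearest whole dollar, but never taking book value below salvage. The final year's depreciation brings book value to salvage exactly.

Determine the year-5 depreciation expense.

Depreciable base = $196,136 − $7,800 = $188,336.
Year 1: ⌊$196,136 × 150%/8⌋ = $36,775. Book value $159,361.
Year 2: ⌊$159,361 × 150%/8⌋ = $29,880. Book value $129,481.
Year 3: ⌊$129,481 × 150%/8⌋ = $24,277. Book value $105,204.
Year 4: ⌊$105,204 × 150%/8⌋ = $19,725. Book value $85,479.
Year 5: ⌊$85,479 × 150%/8⌋ = $16,027. Book value $69,452.

$16,027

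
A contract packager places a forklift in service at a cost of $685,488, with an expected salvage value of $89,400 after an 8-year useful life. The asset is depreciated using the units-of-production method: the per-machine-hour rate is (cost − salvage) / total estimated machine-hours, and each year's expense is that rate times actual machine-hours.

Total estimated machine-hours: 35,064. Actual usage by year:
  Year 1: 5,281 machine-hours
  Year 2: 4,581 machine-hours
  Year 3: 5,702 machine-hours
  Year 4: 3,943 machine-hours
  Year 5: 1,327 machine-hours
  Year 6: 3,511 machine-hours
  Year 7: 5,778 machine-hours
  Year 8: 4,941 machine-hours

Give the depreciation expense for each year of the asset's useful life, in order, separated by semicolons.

$89,777; $77,877; $96,934; $67,031; $22,559; $59,687; $98,226; $83,997

Depreciable base = $685,488 − $89,400 = $596,088.
Rate = $596,088 / 35,064 machine-hours = $17 per machine-hour.
Year 1: 5,281 × $17 = $89,777. Book value $595,711.
Year 2: 4,581 × $17 = $77,877. Book value $517,834.
Year 3: 5,702 × $17 = $96,934. Book value $420,900.
Year 4: 3,943 × $17 = $67,031. Book value $353,869.
Year 5: 1,327 × $17 = $22,559. Book value $331,310.
Year 6: 3,511 × $17 = $59,687. Book value $271,623.
Year 7: 5,778 × $17 = $98,226. Book value $173,397.
Year 8: 4,941 × $17 = $83,997. Book value $89,400.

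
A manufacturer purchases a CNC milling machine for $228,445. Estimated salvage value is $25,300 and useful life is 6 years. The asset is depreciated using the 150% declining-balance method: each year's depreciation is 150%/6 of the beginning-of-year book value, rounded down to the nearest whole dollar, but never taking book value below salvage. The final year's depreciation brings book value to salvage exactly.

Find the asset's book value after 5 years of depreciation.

Depreciable base = $228,445 − $25,300 = $203,145.
Year 1: ⌊$228,445 × 150%/6⌋ = $57,111. Book value $171,334.
Year 2: ⌊$171,334 × 150%/6⌋ = $42,833. Book value $128,501.
Year 3: ⌊$128,501 × 150%/6⌋ = $32,125. Book value $96,376.
Year 4: ⌊$96,376 × 150%/6⌋ = $24,094. Book value $72,282.
Year 5: ⌊$72,282 × 150%/6⌋ = $18,070. Book value $54,212.

$54,212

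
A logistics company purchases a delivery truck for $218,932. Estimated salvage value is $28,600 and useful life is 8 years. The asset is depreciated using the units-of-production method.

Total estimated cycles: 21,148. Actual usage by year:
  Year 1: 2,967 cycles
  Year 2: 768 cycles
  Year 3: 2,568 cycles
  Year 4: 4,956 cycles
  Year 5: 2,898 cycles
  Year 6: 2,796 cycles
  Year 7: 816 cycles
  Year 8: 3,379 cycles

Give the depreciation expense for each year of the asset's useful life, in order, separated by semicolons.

Depreciable base = $218,932 − $28,600 = $190,332.
Rate = $190,332 / 21,148 cycles = $9 per cycle.
Year 1: 2,967 × $9 = $26,703. Book value $192,229.
Year 2: 768 × $9 = $6,912. Book value $185,317.
Year 3: 2,568 × $9 = $23,112. Book value $162,205.
Year 4: 4,956 × $9 = $44,604. Book value $117,601.
Year 5: 2,898 × $9 = $26,082. Book value $91,519.
Year 6: 2,796 × $9 = $25,164. Book value $66,355.
Year 7: 816 × $9 = $7,344. Book value $59,011.
Year 8: 3,379 × $9 = $30,411. Book value $28,600.

$26,703; $6,912; $23,112; $44,604; $26,082; $25,164; $7,344; $30,411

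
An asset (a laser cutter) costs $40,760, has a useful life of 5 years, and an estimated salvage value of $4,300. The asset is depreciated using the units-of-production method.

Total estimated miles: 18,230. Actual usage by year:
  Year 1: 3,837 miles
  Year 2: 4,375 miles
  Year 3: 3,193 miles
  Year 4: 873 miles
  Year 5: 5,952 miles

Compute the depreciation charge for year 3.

Depreciable base = $40,760 − $4,300 = $36,460.
Rate = $36,460 / 18,230 miles = $2 per mile.
Year 1: 3,837 × $2 = $7,674. Book value $33,086.
Year 2: 4,375 × $2 = $8,750. Book value $24,336.
Year 3: 3,193 × $2 = $6,386. Book value $17,950.

$6,386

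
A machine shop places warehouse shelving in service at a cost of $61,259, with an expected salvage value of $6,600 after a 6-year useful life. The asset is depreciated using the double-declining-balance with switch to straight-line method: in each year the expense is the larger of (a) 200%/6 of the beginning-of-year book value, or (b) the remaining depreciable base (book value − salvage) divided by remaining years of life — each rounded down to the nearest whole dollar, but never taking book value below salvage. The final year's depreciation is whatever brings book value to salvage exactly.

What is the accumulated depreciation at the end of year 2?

Depreciable base = $61,259 − $6,600 = $54,659.
Year 1: DB = ⌊$61,259 × 200%/6⌋ = $20,419; SL = ⌊$54,659/6⌋ = $9,109 → take DB $20,419. Book value $40,840.
Year 2: DB = ⌊$40,840 × 200%/6⌋ = $13,613; SL = ⌊$34,240/5⌋ = $6,848 → take DB $13,613. Book value $27,227.
Accumulated through year 2 = $61,259 − $27,227 = $34,032.

$34,032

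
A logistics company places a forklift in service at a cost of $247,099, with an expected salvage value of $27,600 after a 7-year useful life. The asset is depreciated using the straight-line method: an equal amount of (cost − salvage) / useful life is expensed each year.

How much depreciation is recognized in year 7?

$31,357

Depreciable base = $247,099 − $27,600 = $219,499.
Annual expense = $219,499 / 7 = $31,357.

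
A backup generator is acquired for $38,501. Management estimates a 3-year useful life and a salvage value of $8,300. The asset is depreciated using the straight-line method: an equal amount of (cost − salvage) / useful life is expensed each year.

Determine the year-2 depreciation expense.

$10,067

Depreciable base = $38,501 − $8,300 = $30,201.
Annual expense = $30,201 / 3 = $10,067.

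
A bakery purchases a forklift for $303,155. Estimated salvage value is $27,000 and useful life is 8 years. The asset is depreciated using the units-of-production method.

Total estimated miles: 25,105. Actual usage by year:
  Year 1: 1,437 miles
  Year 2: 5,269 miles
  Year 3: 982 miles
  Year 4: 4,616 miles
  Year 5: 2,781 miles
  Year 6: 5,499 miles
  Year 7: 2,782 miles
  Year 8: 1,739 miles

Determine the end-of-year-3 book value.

Depreciable base = $303,155 − $27,000 = $276,155.
Rate = $276,155 / 25,105 miles = $11 per mile.
Year 1: 1,437 × $11 = $15,807. Book value $287,348.
Year 2: 5,269 × $11 = $57,959. Book value $229,389.
Year 3: 982 × $11 = $10,802. Book value $218,587.

$218,587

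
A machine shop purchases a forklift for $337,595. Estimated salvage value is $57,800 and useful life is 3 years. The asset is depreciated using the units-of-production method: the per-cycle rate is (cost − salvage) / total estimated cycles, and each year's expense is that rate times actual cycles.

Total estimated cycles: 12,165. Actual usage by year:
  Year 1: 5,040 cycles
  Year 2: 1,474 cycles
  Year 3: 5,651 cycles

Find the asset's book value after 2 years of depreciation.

$187,773

Depreciable base = $337,595 − $57,800 = $279,795.
Rate = $279,795 / 12,165 cycles = $23 per cycle.
Year 1: 5,040 × $23 = $115,920. Book value $221,675.
Year 2: 1,474 × $23 = $33,902. Book value $187,773.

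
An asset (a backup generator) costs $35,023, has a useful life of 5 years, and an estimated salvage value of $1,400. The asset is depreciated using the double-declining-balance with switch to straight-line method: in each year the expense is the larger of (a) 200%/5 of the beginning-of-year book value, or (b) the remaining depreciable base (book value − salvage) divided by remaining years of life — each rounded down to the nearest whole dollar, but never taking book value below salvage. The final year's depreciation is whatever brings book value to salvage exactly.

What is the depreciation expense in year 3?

Depreciable base = $35,023 − $1,400 = $33,623.
Year 1: DB = ⌊$35,023 × 200%/5⌋ = $14,009; SL = ⌊$33,623/5⌋ = $6,724 → take DB $14,009. Book value $21,014.
Year 2: DB = ⌊$21,014 × 200%/5⌋ = $8,405; SL = ⌊$19,614/4⌋ = $4,903 → take DB $8,405. Book value $12,609.
Year 3: DB = ⌊$12,609 × 200%/5⌋ = $5,043; SL = ⌊$11,209/3⌋ = $3,736 → take DB $5,043. Book value $7,566.

$5,043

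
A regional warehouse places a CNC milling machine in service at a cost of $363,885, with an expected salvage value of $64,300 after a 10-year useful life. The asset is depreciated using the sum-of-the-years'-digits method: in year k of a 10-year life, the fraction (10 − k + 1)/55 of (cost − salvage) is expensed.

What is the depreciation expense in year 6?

Depreciable base = $363,885 − $64,300 = $299,585.
Sum of the years' digits = 10+9+8+7+6+5+4+3+2+1 = 55.
Year 1: $299,585 × 10/55 = $54,470. Book value $309,415.
Year 2: $299,585 × 9/55 = $49,023. Book value $260,392.
Year 3: $299,585 × 8/55 = $43,576. Book value $216,816.
Year 4: $299,585 × 7/55 = $38,129. Book value $178,687.
Year 5: $299,585 × 6/55 = $32,682. Book value $146,005.
Year 6: $299,585 × 5/55 = $27,235. Book value $118,770.

$27,235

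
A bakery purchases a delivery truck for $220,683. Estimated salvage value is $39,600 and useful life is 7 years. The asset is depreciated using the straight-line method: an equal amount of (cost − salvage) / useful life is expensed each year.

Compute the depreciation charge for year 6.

Depreciable base = $220,683 − $39,600 = $181,083.
Annual expense = $181,083 / 7 = $25,869.

$25,869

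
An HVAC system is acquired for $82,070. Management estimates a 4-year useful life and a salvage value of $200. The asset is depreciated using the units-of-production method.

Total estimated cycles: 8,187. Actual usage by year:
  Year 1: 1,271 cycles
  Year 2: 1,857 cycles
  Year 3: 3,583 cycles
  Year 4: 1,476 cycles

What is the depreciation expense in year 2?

$18,570

Depreciable base = $82,070 − $200 = $81,870.
Rate = $81,870 / 8,187 cycles = $10 per cycle.
Year 1: 1,271 × $10 = $12,710. Book value $69,360.
Year 2: 1,857 × $10 = $18,570. Book value $50,790.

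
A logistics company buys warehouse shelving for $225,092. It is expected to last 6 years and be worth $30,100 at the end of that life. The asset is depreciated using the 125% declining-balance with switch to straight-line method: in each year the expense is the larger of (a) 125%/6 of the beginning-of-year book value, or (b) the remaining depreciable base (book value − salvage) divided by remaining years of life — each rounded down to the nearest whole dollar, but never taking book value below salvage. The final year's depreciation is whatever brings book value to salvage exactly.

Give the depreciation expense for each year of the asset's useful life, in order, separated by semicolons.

Depreciable base = $225,092 − $30,100 = $194,992.
Year 1: DB = ⌊$225,092 × 125%/6⌋ = $46,894; SL = ⌊$194,992/6⌋ = $32,498 → take DB $46,894. Book value $178,198.
Year 2: DB = ⌊$178,198 × 125%/6⌋ = $37,124; SL = ⌊$148,098/5⌋ = $29,619 → take DB $37,124. Book value $141,074.
Year 3: DB = ⌊$141,074 × 125%/6⌋ = $29,390; SL = ⌊$110,974/4⌋ = $27,743 → take DB $29,390. Book value $111,684.
Year 4: DB = ⌊$111,684 × 125%/6⌋ = $23,267; SL = ⌊$81,584/3⌋ = $27,194 → take SL $27,194. Book value $84,490.
Year 5: DB = ⌊$84,490 × 125%/6⌋ = $17,602; SL = ⌊$54,390/2⌋ = $27,195 → take SL $27,195. Book value $57,295.
Year 6 (final): $57,295 − $30,100 = $27,195. Book value $30,100.

$46,894; $37,124; $29,390; $27,194; $27,195; $27,195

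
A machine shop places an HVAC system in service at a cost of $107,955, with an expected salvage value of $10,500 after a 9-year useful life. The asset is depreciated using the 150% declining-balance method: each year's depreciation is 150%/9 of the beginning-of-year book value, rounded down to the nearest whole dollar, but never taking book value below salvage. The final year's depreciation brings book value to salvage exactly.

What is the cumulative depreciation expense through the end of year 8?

Depreciable base = $107,955 − $10,500 = $97,455.
Year 1: ⌊$107,955 × 150%/9⌋ = $17,992. Book value $89,963.
Year 2: ⌊$89,963 × 150%/9⌋ = $14,993. Book value $74,970.
Year 3: ⌊$74,970 × 150%/9⌋ = $12,495. Book value $62,475.
Year 4: ⌊$62,475 × 150%/9⌋ = $10,412. Book value $52,063.
Year 5: ⌊$52,063 × 150%/9⌋ = $8,677. Book value $43,386.
Year 6: ⌊$43,386 × 150%/9⌋ = $7,231. Book value $36,155.
Year 7: ⌊$36,155 × 150%/9⌋ = $6,025. Book value $30,130.
Year 8: ⌊$30,130 × 150%/9⌋ = $5,021. Book value $25,109.
Accumulated through year 8 = $107,955 − $25,109 = $82,846.

$82,846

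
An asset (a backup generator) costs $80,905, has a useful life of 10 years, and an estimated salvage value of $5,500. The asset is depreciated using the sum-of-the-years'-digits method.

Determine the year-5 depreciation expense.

Depreciable base = $80,905 − $5,500 = $75,405.
Sum of the years' digits = 10+9+8+7+6+5+4+3+2+1 = 55.
Year 1: $75,405 × 10/55 = $13,710. Book value $67,195.
Year 2: $75,405 × 9/55 = $12,339. Book value $54,856.
Year 3: $75,405 × 8/55 = $10,968. Book value $43,888.
Year 4: $75,405 × 7/55 = $9,597. Book value $34,291.
Year 5: $75,405 × 6/55 = $8,226. Book value $26,065.

$8,226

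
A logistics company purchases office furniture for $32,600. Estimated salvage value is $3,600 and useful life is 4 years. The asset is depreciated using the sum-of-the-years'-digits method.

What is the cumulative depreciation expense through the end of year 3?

$26,100

Depreciable base = $32,600 − $3,600 = $29,000.
Sum of the years' digits = 4+3+2+1 = 10.
Year 1: $29,000 × 4/10 = $11,600. Book value $21,000.
Year 2: $29,000 × 3/10 = $8,700. Book value $12,300.
Year 3: $29,000 × 2/10 = $5,800. Book value $6,500.
Accumulated through year 3 = $32,600 − $6,500 = $26,100.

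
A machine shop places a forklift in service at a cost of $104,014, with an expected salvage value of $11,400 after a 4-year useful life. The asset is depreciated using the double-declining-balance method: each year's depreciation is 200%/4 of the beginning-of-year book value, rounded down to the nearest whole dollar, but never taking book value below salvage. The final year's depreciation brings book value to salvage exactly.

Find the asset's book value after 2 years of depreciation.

Depreciable base = $104,014 − $11,400 = $92,614.
Year 1: ⌊$104,014 × 200%/4⌋ = $52,007. Book value $52,007.
Year 2: ⌊$52,007 × 200%/4⌋ = $26,003. Book value $26,004.

$26,004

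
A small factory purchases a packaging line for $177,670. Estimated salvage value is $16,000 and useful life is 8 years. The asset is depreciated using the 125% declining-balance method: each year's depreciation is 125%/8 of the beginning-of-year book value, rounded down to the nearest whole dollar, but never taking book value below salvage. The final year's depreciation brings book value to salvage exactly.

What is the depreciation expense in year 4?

$16,675

Depreciable base = $177,670 − $16,000 = $161,670.
Year 1: ⌊$177,670 × 125%/8⌋ = $27,760. Book value $149,910.
Year 2: ⌊$149,910 × 125%/8⌋ = $23,423. Book value $126,487.
Year 3: ⌊$126,487 × 125%/8⌋ = $19,763. Book value $106,724.
Year 4: ⌊$106,724 × 125%/8⌋ = $16,675. Book value $90,049.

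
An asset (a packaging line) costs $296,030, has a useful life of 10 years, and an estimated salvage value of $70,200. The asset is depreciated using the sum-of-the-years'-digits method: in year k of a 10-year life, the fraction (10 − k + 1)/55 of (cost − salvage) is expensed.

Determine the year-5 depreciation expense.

$24,636

Depreciable base = $296,030 − $70,200 = $225,830.
Sum of the years' digits = 10+9+8+7+6+5+4+3+2+1 = 55.
Year 1: $225,830 × 10/55 = $41,060. Book value $254,970.
Year 2: $225,830 × 9/55 = $36,954. Book value $218,016.
Year 3: $225,830 × 8/55 = $32,848. Book value $185,168.
Year 4: $225,830 × 7/55 = $28,742. Book value $156,426.
Year 5: $225,830 × 6/55 = $24,636. Book value $131,790.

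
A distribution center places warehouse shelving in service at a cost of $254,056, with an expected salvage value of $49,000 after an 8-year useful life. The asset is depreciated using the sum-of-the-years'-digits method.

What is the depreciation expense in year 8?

Depreciable base = $254,056 − $49,000 = $205,056.
Sum of the years' digits = 8+7+6+5+4+3+2+1 = 36.
Year 1: $205,056 × 8/36 = $45,568. Book value $208,488.
Year 2: $205,056 × 7/36 = $39,872. Book value $168,616.
Year 3: $205,056 × 6/36 = $34,176. Book value $134,440.
Year 4: $205,056 × 5/36 = $28,480. Book value $105,960.
Year 5: $205,056 × 4/36 = $22,784. Book value $83,176.
Year 6: $205,056 × 3/36 = $17,088. Book value $66,088.
Year 7: $205,056 × 2/36 = $11,392. Book value $54,696.
Year 8: $205,056 × 1/36 = $5,696. Book value $49,000.

$5,696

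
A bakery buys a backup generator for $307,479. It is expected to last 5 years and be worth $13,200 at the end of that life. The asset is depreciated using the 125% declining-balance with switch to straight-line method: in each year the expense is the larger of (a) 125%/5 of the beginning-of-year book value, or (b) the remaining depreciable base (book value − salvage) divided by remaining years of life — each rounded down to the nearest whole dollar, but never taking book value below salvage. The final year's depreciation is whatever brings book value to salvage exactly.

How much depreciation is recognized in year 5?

Depreciable base = $307,479 − $13,200 = $294,279.
Year 1: DB = ⌊$307,479 × 125%/5⌋ = $76,869; SL = ⌊$294,279/5⌋ = $58,855 → take DB $76,869. Book value $230,610.
Year 2: DB = ⌊$230,610 × 125%/5⌋ = $57,652; SL = ⌊$217,410/4⌋ = $54,352 → take DB $57,652. Book value $172,958.
Year 3: DB = ⌊$172,958 × 125%/5⌋ = $43,239; SL = ⌊$159,758/3⌋ = $53,252 → take SL $53,252. Book value $119,706.
Year 4: DB = ⌊$119,706 × 125%/5⌋ = $29,926; SL = ⌊$106,506/2⌋ = $53,253 → take SL $53,253. Book value $66,453.
Year 5 (final): $66,453 − $13,200 = $53,253. Book value $13,200.

$53,253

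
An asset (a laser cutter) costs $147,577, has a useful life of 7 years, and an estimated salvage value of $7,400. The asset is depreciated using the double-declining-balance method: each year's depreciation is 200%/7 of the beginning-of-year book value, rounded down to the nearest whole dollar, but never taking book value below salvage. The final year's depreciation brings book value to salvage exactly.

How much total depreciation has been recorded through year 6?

$127,976

Depreciable base = $147,577 − $7,400 = $140,177.
Year 1: ⌊$147,577 × 200%/7⌋ = $42,164. Book value $105,413.
Year 2: ⌊$105,413 × 200%/7⌋ = $30,118. Book value $75,295.
Year 3: ⌊$75,295 × 200%/7⌋ = $21,512. Book value $53,783.
Year 4: ⌊$53,783 × 200%/7⌋ = $15,366. Book value $38,417.
Year 5: ⌊$38,417 × 200%/7⌋ = $10,976. Book value $27,441.
Year 6: ⌊$27,441 × 200%/7⌋ = $7,840. Book value $19,601.
Accumulated through year 6 = $147,577 − $19,601 = $127,976.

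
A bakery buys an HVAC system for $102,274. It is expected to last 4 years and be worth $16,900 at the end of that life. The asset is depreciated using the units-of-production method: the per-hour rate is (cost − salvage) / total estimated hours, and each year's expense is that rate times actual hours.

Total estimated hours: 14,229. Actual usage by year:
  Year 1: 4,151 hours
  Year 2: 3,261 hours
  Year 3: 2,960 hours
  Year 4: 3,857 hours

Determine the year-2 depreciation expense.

$19,566

Depreciable base = $102,274 − $16,900 = $85,374.
Rate = $85,374 / 14,229 hours = $6 per hour.
Year 1: 4,151 × $6 = $24,906. Book value $77,368.
Year 2: 3,261 × $6 = $19,566. Book value $57,802.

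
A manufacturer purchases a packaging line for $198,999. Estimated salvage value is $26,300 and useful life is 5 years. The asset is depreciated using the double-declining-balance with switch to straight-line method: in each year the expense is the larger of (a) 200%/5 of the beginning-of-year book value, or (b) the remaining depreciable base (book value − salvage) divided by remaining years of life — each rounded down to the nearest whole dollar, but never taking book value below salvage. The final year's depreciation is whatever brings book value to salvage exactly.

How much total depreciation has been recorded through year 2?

Depreciable base = $198,999 − $26,300 = $172,699.
Year 1: DB = ⌊$198,999 × 200%/5⌋ = $79,599; SL = ⌊$172,699/5⌋ = $34,539 → take DB $79,599. Book value $119,400.
Year 2: DB = ⌊$119,400 × 200%/5⌋ = $47,760; SL = ⌊$93,100/4⌋ = $23,275 → take DB $47,760. Book value $71,640.
Accumulated through year 2 = $198,999 − $71,640 = $127,359.

$127,359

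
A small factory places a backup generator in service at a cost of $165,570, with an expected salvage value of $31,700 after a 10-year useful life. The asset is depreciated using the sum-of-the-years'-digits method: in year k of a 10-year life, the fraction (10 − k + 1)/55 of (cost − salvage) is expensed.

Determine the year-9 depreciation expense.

$4,868

Depreciable base = $165,570 − $31,700 = $133,870.
Sum of the years' digits = 10+9+8+7+6+5+4+3+2+1 = 55.
Year 1: $133,870 × 10/55 = $24,340. Book value $141,230.
Year 2: $133,870 × 9/55 = $21,906. Book value $119,324.
Year 3: $133,870 × 8/55 = $19,472. Book value $99,852.
Year 4: $133,870 × 7/55 = $17,038. Book value $82,814.
Year 5: $133,870 × 6/55 = $14,604. Book value $68,210.
Year 6: $133,870 × 5/55 = $12,170. Book value $56,040.
Year 7: $133,870 × 4/55 = $9,736. Book value $46,304.
Year 8: $133,870 × 3/55 = $7,302. Book value $39,002.
Year 9: $133,870 × 2/55 = $4,868. Book value $34,134.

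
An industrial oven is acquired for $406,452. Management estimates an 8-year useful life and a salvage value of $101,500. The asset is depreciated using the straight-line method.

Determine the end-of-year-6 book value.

$177,738

Depreciable base = $406,452 − $101,500 = $304,952.
Annual expense = $304,952 / 8 = $38,119.
End of year 1: book value $368,333.
End of year 2: book value $330,214.
End of year 3: book value $292,095.
End of year 4: book value $253,976.
End of year 5: book value $215,857.
End of year 6: book value $177,738.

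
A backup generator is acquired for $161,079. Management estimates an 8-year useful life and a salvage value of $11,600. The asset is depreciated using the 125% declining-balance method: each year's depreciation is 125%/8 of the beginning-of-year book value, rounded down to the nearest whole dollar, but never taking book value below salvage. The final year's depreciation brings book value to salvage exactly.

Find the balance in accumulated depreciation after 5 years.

Depreciable base = $161,079 − $11,600 = $149,479.
Year 1: ⌊$161,079 × 125%/8⌋ = $25,168. Book value $135,911.
Year 2: ⌊$135,911 × 125%/8⌋ = $21,236. Book value $114,675.
Year 3: ⌊$114,675 × 125%/8⌋ = $17,917. Book value $96,758.
Year 4: ⌊$96,758 × 125%/8⌋ = $15,118. Book value $81,640.
Year 5: ⌊$81,640 × 125%/8⌋ = $12,756. Book value $68,884.
Accumulated through year 5 = $161,079 − $68,884 = $92,195.

$92,195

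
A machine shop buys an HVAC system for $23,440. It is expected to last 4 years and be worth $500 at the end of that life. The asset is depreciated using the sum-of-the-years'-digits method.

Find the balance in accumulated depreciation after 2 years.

$16,058

Depreciable base = $23,440 − $500 = $22,940.
Sum of the years' digits = 4+3+2+1 = 10.
Year 1: $22,940 × 4/10 = $9,176. Book value $14,264.
Year 2: $22,940 × 3/10 = $6,882. Book value $7,382.
Accumulated through year 2 = $23,440 − $7,382 = $16,058.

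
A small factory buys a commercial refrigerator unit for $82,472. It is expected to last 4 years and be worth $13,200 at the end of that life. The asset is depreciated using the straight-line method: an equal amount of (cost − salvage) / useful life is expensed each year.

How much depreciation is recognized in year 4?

$17,318

Depreciable base = $82,472 − $13,200 = $69,272.
Annual expense = $69,272 / 4 = $17,318.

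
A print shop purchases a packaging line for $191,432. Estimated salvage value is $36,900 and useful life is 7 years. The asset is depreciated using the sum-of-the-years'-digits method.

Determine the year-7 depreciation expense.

Depreciable base = $191,432 − $36,900 = $154,532.
Sum of the years' digits = 7+6+5+4+3+2+1 = 28.
Year 1: $154,532 × 7/28 = $38,633. Book value $152,799.
Year 2: $154,532 × 6/28 = $33,114. Book value $119,685.
Year 3: $154,532 × 5/28 = $27,595. Book value $92,090.
Year 4: $154,532 × 4/28 = $22,076. Book value $70,014.
Year 5: $154,532 × 3/28 = $16,557. Book value $53,457.
Year 6: $154,532 × 2/28 = $11,038. Book value $42,419.
Year 7: $154,532 × 1/28 = $5,519. Book value $36,900.

$5,519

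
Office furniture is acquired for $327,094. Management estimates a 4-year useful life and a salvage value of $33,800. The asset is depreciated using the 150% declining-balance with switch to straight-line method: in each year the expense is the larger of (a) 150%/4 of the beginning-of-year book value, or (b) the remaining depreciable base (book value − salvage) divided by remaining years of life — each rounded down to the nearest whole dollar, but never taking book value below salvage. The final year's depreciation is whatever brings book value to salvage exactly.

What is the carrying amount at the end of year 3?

$79,858

Depreciable base = $327,094 − $33,800 = $293,294.
Year 1: DB = ⌊$327,094 × 150%/4⌋ = $122,660; SL = ⌊$293,294/4⌋ = $73,323 → take DB $122,660. Book value $204,434.
Year 2: DB = ⌊$204,434 × 150%/4⌋ = $76,662; SL = ⌊$170,634/3⌋ = $56,878 → take DB $76,662. Book value $127,772.
Year 3: DB = ⌊$127,772 × 150%/4⌋ = $47,914; SL = ⌊$93,972/2⌋ = $46,986 → take DB $47,914. Book value $79,858.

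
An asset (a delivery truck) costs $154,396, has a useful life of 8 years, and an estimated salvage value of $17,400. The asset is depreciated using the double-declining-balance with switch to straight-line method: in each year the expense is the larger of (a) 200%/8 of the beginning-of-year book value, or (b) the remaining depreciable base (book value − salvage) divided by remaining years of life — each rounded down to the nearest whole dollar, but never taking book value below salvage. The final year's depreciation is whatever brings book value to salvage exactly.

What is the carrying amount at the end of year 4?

$48,852

Depreciable base = $154,396 − $17,400 = $136,996.
Year 1: DB = ⌊$154,396 × 200%/8⌋ = $38,599; SL = ⌊$136,996/8⌋ = $17,124 → take DB $38,599. Book value $115,797.
Year 2: DB = ⌊$115,797 × 200%/8⌋ = $28,949; SL = ⌊$98,397/7⌋ = $14,056 → take DB $28,949. Book value $86,848.
Year 3: DB = ⌊$86,848 × 200%/8⌋ = $21,712; SL = ⌊$69,448/6⌋ = $11,574 → take DB $21,712. Book value $65,136.
Year 4: DB = ⌊$65,136 × 200%/8⌋ = $16,284; SL = ⌊$47,736/5⌋ = $9,547 → take DB $16,284. Book value $48,852.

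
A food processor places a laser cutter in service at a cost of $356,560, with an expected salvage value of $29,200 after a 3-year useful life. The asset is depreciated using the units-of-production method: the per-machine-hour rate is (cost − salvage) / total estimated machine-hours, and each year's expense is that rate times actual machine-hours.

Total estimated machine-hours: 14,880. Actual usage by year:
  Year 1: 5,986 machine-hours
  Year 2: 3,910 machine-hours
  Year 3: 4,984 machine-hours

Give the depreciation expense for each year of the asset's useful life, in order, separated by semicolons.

$131,692; $86,020; $109,648

Depreciable base = $356,560 − $29,200 = $327,360.
Rate = $327,360 / 14,880 machine-hours = $22 per machine-hour.
Year 1: 5,986 × $22 = $131,692. Book value $224,868.
Year 2: 3,910 × $22 = $86,020. Book value $138,848.
Year 3: 4,984 × $22 = $109,648. Book value $29,200.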